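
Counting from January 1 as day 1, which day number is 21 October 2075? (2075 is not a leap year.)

Days in months before October: 31 + 28 + 31 + 30 + 31 + 30 + 31 + 31 + 30 = 273.
Plus 21 days into October → day 294.

294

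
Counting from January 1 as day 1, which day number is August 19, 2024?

Days in months before August: 31 + 29 + 31 + 30 + 31 + 30 + 31 = 213.
Plus 19 days into August → day 232.

232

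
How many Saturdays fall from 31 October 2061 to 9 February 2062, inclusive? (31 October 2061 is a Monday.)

14

31 October 2061 is a Monday; the first Saturday on or after it is 5 November 2061 (5 days later).
From 5 November 2061 to 9 February 2062: 25 + 31 + 31 + 9 = 96 days (rest of November, December, January, February).
96 ÷ 7 = 13 full weeks with remainder 5, so 13 more Saturdays after the first → 14.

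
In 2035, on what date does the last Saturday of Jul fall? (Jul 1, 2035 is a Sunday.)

Jul 2035 begins on a Sunday, so the first Saturday is Jul 7 (6 days later).
Jul 2035 has 31 days. Adding weeks: 7, 14, 21, 28 — the last one ≤ 31 is the 28th.

Jul 28, 2035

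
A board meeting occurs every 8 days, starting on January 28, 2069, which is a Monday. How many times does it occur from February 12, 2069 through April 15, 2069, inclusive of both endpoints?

Occurrences land 8·i days after January 28, 2069 for i = 0, 1, 2, …
February 12, 2069 is 15 days after the start; 15 ÷ 8 = 1 remainder 7; since the remainder is 7, round up to i = 2. First occurrence in the window: #3 on February 13, 2069 (2×8 = 16 days in).
April 15, 2069 is 77 days after the start; 77 ÷ 8 = 9 remainder 5. Last occurrence in the window: #10 on April 10, 2069.
Occurrences #3 through #10: 8 in total.

8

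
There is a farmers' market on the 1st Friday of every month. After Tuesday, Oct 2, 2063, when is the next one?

Oct 5, 2063

Oct 2063 starts on a Monday, so its 1st Friday is Oct 5, 2063 (4 days in).
Oct 5, 2063 is after Oct 2, 2063, so that is the next one.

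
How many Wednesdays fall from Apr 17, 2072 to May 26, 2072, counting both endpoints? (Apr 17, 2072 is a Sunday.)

6

Apr 17, 2072 is a Sunday; the first Wednesday on or after it is Apr 20, 2072 (3 days later).
From Apr 20, 2072 to May 26, 2072: 10 + 26 = 36 days (rest of Apr, May).
36 ÷ 7 = 5 full weeks with remainder 1, so 5 more Wednesdays after the first → 6.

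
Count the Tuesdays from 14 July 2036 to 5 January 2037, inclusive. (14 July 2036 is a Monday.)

25

14 July 2036 is a Monday; the first Tuesday on or after it is 15 July 2036 (1 day later).
From 15 July 2036 to 5 January 2037: 16 + 31 + 30 + 31 + 30 + 31 + 5 = 174 days (rest of July, August, September, October, November, December, January).
174 ÷ 7 = 24 full weeks with remainder 6, so 24 more Tuesdays after the first → 25.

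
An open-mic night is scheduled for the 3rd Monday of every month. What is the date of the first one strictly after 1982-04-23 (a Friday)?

April 1982 starts on a Thursday; its first Monday is the 5th, so the 3rd Monday is the 19th — 1982-04-19.
That is not after 1982-04-23, so look at May 1982.
May 1982 starts on a Saturday; its first Monday is the 3rd, so the 3rd Monday is the 17th — 1982-05-17.

1982-05-17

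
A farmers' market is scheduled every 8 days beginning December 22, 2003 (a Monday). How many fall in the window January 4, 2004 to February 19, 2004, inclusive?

6

Occurrences land 8·i days after December 22, 2003 for i = 0, 1, 2, …
January 4, 2004 is 13 days after the start; 13 ÷ 8 = 1 remainder 5; since the remainder is 5, round up to i = 2. First occurrence in the window: #3 on January 7, 2004 (2×8 = 16 days in).
February 19, 2004 is 59 days after the start; 59 ÷ 8 = 7 remainder 3. Last occurrence in the window: #8 on February 16, 2004.
Occurrences #3 through #8: 6 in total.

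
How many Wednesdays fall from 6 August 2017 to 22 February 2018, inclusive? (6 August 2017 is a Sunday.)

29

6 August 2017 is a Sunday; the first Wednesday on or after it is 9 August 2017 (3 days later).
From 9 August 2017 to 22 February 2018: 22 + 30 + 31 + 30 + 31 + 31 + 22 = 197 days (rest of August, September, October, November, December, January, February).
197 ÷ 7 = 28 full weeks with remainder 1, so 28 more Wednesdays after the first → 29.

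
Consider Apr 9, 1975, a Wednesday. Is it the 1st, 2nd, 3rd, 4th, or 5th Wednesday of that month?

2nd

Day 9 falls in week ⌈9/7⌉ of the month.
Days 1–7 hold the 1st Wednesday, 8–14 the 2nd, 15–21 the 3rd, 22–28 the 4th, 29–31 the 5th.
9 is in the range for the 2nd.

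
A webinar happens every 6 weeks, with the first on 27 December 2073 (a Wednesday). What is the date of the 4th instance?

The 4th occurrence is 3 intervals after the first: 3 × 42 = 126 days after 27 December 2073.
December has 31 days — 4 days to the end of December leaves 122.
January has 31 days (91 left).
February has 28 days (63 left).
March has 31 days (32 left).
April has 30 days (2 left).
2 days into May → 2 May 2074.

2 May 2074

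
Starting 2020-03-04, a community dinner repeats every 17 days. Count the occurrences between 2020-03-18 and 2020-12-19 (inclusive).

17

Occurrences land 17·i days after 2020-03-04 for i = 0, 1, 2, …
2020-03-18 is 14 days after the start; 14 ÷ 17 = 0 remainder 14; since the remainder is 14, round up to i = 1. First occurrence in the window: #2 on 2020-03-21 (1×17 = 17 days in).
2020-12-19 is 290 days after the start; 290 ÷ 17 = 17 remainder 1. Last occurrence in the window: #18 on 2020-12-18.
Occurrences #2 through #18: 17 in total.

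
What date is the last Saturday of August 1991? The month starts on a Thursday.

31 August 1991

August 1991 begins on a Thursday, so the first Saturday is August 3 (2 days later).
August 1991 has 31 days. Adding weeks: 3, 10, 17, 24, 31 — the last one ≤ 31 is the 31st.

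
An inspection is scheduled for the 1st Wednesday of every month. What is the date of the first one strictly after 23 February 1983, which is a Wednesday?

2 March 1983

February 1983 starts on a Tuesday, so its 1st Wednesday is 2 February 1983 (1 day in).
That is not after 23 February 1983, so look at March 1983.
March 1983 starts on a Tuesday, so its 1st Wednesday is 2 March 1983 (1 day in).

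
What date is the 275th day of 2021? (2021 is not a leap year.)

Oct 2, 2021

Jan has 31 days (275 − 31 = 244 remain).
Feb has 28 days (244 − 28 = 216 remain).
Mar has 31 days (216 − 31 = 185 remain).
Apr has 30 days (185 − 30 = 155 remain).
May has 31 days (155 − 31 = 124 remain).
Jun has 30 days (124 − 30 = 94 remain).
Jul has 31 days (94 − 31 = 63 remain).
Aug has 31 days (63 − 31 = 32 remain).
Sep has 30 days (32 − 30 = 2 remain).
2 into Oct → Oct 2.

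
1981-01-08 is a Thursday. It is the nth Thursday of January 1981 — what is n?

2nd

Day 8 falls in week ⌈8/7⌉ of the month.
Days 1–7 hold the 1st Thursday, 8–14 the 2nd, 15–21 the 3rd, 22–28 the 4th, 29–31 the 5th.
8 is in the range for the 2nd.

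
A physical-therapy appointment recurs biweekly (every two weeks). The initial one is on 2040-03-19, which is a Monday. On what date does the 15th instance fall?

2040-10-01

The 15th occurrence is 14 intervals after the first: 14 × 14 = 196 days after 2040-03-19.
March has 31 days — 12 days to the end of March leaves 184.
April has 30 days (154 left).
May has 31 days (123 left).
June has 30 days (93 left).
July has 31 days (62 left).
August has 31 days (31 left).
September has 30 days (1 left).
1 day into October → 2040-10-01.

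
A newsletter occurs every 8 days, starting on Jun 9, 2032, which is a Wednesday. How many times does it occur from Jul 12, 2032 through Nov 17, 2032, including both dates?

Occurrences land 8·i days after Jun 9, 2032 for i = 0, 1, 2, …
Jul 12, 2032 is 33 days after the start; 33 ÷ 8 = 4 remainder 1; since the remainder is 1, round up to i = 5. First occurrence in the window: #6 on Jul 19, 2032 (5×8 = 40 days in).
Nov 17, 2032 is 161 days after the start; 161 ÷ 8 = 20 remainder 1. Last occurrence in the window: #21 on Nov 16, 2032.
Occurrences #6 through #21: 16 in total.

16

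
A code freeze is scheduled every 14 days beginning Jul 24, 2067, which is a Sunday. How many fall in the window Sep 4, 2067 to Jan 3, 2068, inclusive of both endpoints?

9

Occurrences land 14·i days after Jul 24, 2067 for i = 0, 1, 2, …
Sep 4, 2067 is 42 days after the start; 42 ÷ 14 = 3 remainder 0. First occurrence in the window: #4 on Sep 4, 2067 (3×14 = 42 days in).
Jan 3, 2068 is 163 days after the start; 163 ÷ 14 = 11 remainder 9. Last occurrence in the window: #12 on Dec 25, 2067.
Occurrences #4 through #12: 9 in total.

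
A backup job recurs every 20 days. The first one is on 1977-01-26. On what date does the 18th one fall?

1978-01-01

The 18th occurrence is 17 intervals after the first: 17 × 20 = 340 days after 1977-01-26.
January has 31 days — 5 days to the end of January leaves 335.
February has 28 days (307 left).
March has 31 days (276 left).
April has 30 days (246 left).
May has 31 days (215 left).
June has 30 days (185 left).
July has 31 days (154 left).
August has 31 days (123 left).
September has 30 days (93 left).
October has 31 days (62 left).
November has 30 days (32 left).
December has 31 days (1 left).
1 day into January → 1978-01-01.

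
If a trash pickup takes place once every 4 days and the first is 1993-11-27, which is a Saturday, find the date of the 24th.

The 24th occurrence is 23 intervals after the first: 23 × 4 = 92 days after 1993-11-27.
November has 30 days — 3 days to the end of November leaves 89.
December has 31 days (58 left).
January has 31 days (27 left).
27 days into February → 1994-02-27.

1994-02-27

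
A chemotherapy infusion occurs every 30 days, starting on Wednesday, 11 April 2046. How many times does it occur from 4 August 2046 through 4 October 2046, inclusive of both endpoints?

Occurrences land 30·i days after 11 April 2046 for i = 0, 1, 2, …
4 August 2046 is 115 days after the start; 115 ÷ 30 = 3 remainder 25; since the remainder is 25, round up to i = 4. First occurrence in the window: #5 on 9 August 2046 (4×30 = 120 days in).
4 October 2046 is 176 days after the start; 176 ÷ 30 = 5 remainder 26. Last occurrence in the window: #6 on 8 September 2046.
Occurrences #5 through #6: 2 in total.

2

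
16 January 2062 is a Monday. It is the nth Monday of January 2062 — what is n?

Day 16 falls in week ⌈16/7⌉ of the month.
Days 1–7 hold the 1st Monday, 8–14 the 2nd, 15–21 the 3rd, 22–28 the 4th, 29–31 the 5th.
16 is in the range for the 3rd.

3rd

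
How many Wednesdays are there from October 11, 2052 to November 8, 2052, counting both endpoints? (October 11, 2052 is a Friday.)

October 11, 2052 is a Friday; the first Wednesday on or after it is October 16, 2052 (5 days later).
From October 16, 2052 to November 8, 2052: 15 + 8 = 23 days (rest of October, November).
23 ÷ 7 = 3 full weeks with remainder 2, so 3 more Wednesdays after the first → 4.

4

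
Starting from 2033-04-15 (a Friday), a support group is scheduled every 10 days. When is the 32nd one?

2034-02-19

The 32nd occurrence is 31 intervals after the first: 31 × 10 = 310 days after 2033-04-15.
April has 30 days — 15 days to the end of April leaves 295.
May has 31 days (264 left).
June has 30 days (234 left).
July has 31 days (203 left).
August has 31 days (172 left).
September has 30 days (142 left).
October has 31 days (111 left).
November has 30 days (81 left).
December has 31 days (50 left).
January has 31 days (19 left).
19 days into February → 2034-02-19.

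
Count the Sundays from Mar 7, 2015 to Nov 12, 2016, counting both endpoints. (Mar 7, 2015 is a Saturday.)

88

Mar 7, 2015 is a Saturday; the first Sunday on or after it is Mar 8, 2015 (1 day later).
From Mar 8, 2015 to Nov 12, 2016: 298 + 317 = 615 days (rest of 2015, to Nov 12, 2016 in 2016).
615 ÷ 7 = 87 full weeks with remainder 6, so 87 more Sundays after the first → 88.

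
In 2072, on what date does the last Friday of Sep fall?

Sep 2072 begins on a Thursday, so the first Friday is Sep 2 (1 day later).
Sep 2072 has 30 days. Adding weeks: 2, 9, 16, 23, 30 — the last one ≤ 30 is the 30th.

Sep 30, 2072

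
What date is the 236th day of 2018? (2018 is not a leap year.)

Jan has 31 days (236 − 31 = 205 remain).
Feb has 28 days (205 − 28 = 177 remain).
Mar has 31 days (177 − 31 = 146 remain).
Apr has 30 days (146 − 30 = 116 remain).
May has 31 days (116 − 31 = 85 remain).
Jun has 30 days (85 − 30 = 55 remain).
Jul has 31 days (55 − 31 = 24 remain).
24 into Aug → Aug 24.

Aug 24, 2018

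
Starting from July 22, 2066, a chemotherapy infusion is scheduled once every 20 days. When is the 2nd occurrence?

August 11, 2066

The 2nd occurrence is 1 interval after the first: 1 × 20 = 20 days after July 22, 2066.
July has 31 days — 9 days to the end of July leaves 11.
11 days into August → August 11, 2066.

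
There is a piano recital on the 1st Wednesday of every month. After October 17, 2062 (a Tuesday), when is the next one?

November 1, 2062

October 2062 starts on a Sunday, so its 1st Wednesday is October 4, 2062 (3 days in).
That is not after October 17, 2062, so look at November 2062.
November 2062 starts on a Wednesday, so its 1st Wednesday is November 1, 2062.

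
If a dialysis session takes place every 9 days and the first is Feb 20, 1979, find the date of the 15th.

Jun 26, 1979

The 15th occurrence is 14 intervals after the first: 14 × 9 = 126 days after Feb 20, 1979.
Feb has 28 days — 8 days to the end of Feb leaves 118.
Mar has 31 days (87 left).
Apr has 30 days (57 left).
May has 31 days (26 left).
26 days into Jun → Jun 26, 1979.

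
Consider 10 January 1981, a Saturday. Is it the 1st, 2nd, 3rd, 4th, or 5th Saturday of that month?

2nd

Day 10 falls in week ⌈10/7⌉ of the month.
Days 1–7 hold the 1st Saturday, 8–14 the 2nd, 15–21 the 3rd, 22–28 the 4th, 29–31 the 5th.
10 is in the range for the 2nd.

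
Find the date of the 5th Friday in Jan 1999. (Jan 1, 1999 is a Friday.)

Jan 1999 begins on a Friday, so the first Friday is Jan 1.
The 5th Friday is 4 weeks later: 1 + 28 = 29.

Jan 29, 1999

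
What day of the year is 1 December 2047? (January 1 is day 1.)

335

Days in months before December: 31 + 28 + 31 + 30 + 31 + 30 + 31 + 31 + 30 + 31 + 30 = 334.
Plus 1 day into December → day 335.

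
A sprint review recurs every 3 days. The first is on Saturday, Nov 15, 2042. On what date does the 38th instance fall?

The 38th occurrence is 37 intervals after the first: 37 × 3 = 111 days after Nov 15, 2042.
Nov has 30 days — 15 days to the end of Nov leaves 96.
Dec has 31 days (65 left).
Jan has 31 days (34 left).
Feb has 28 days (6 left).
6 days into Mar → Mar 6, 2043.

Mar 6, 2043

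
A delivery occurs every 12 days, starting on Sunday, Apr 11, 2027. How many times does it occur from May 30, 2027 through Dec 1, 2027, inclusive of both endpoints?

Occurrences land 12·i days after Apr 11, 2027 for i = 0, 1, 2, …
May 30, 2027 is 49 days after the start; 49 ÷ 12 = 4 remainder 1; since the remainder is 1, round up to i = 5. First occurrence in the window: #6 on Jun 10, 2027 (5×12 = 60 days in).
Dec 1, 2027 is 234 days after the start; 234 ÷ 12 = 19 remainder 6. Last occurrence in the window: #20 on Nov 25, 2027.
Occurrences #6 through #20: 15 in total.

15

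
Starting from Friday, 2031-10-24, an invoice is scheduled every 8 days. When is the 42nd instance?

The 42nd occurrence is 41 intervals after the first: 41 × 8 = 328 days after 2031-10-24.
October has 31 days — 7 days to the end of October leaves 321.
November has 30 days (291 left).
December has 31 days (260 left).
January has 31 days (229 left).
February has 29 days (200 left).
March has 31 days (169 left).
April has 30 days (139 left).
May has 31 days (108 left).
June has 30 days (78 left).
July has 31 days (47 left).
August has 31 days (16 left).
16 days into September → 2032-09-16.

2032-09-16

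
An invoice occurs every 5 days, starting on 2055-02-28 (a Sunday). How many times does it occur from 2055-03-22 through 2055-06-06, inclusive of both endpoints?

15

Occurrences land 5·i days after 2055-02-28 for i = 0, 1, 2, …
2055-03-22 is 22 days after the start; 22 ÷ 5 = 4 remainder 2; since the remainder is 2, round up to i = 5. First occurrence in the window: #6 on 2055-03-25 (5×5 = 25 days in).
2055-06-06 is 98 days after the start; 98 ÷ 5 = 19 remainder 3. Last occurrence in the window: #20 on 2055-06-03.
Occurrences #6 through #20: 15 in total.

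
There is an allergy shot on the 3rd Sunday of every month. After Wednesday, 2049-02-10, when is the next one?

2049-02-21

February 2049 starts on a Monday; its first Sunday is the 7th, so the 3rd Sunday is the 21st — 2049-02-21.
2049-02-21 is after 2049-02-10, so that is the next one.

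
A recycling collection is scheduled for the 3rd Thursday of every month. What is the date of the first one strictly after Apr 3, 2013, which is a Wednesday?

Apr 18, 2013

Apr 2013 starts on a Monday; its first Thursday is the 4th, so the 3rd Thursday is the 18th — Apr 18, 2013.
Apr 18, 2013 is after Apr 3, 2013, so that is the next one.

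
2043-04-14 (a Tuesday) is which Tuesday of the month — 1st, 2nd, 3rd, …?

2nd

Day 14 falls in week ⌈14/7⌉ of the month.
Days 1–7 hold the 1st Tuesday, 8–14 the 2nd, 15–21 the 3rd, 22–28 the 4th, 29–31 the 5th.
14 is in the range for the 2nd.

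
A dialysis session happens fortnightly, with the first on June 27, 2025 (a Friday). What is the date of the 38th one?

November 27, 2026

The 38th occurrence is 37 intervals after the first: 37 × 14 = 518 days after June 27, 2025.
June has 30 days — 3 days to the end of June leaves 515.
From end of June to end of 2025 is 184 days (331 left).
January has 31 days (300 left).
February has 28 days (272 left).
March has 31 days (241 left).
April has 30 days (211 left).
May has 31 days (180 left).
June has 30 days (150 left).
July has 31 days (119 left).
August has 31 days (88 left).
September has 30 days (58 left).
October has 31 days (27 left).
27 days into November → November 27, 2026.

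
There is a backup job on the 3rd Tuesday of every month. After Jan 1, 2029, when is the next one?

Jan 16, 2029

Jan 2029 starts on a Monday; its first Tuesday is the 2nd, so the 3rd Tuesday is the 16th — Jan 16, 2029.
Jan 16, 2029 is after Jan 1, 2029, so that is the next one.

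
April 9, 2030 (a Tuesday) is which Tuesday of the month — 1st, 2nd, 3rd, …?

Day 9 falls in week ⌈9/7⌉ of the month.
Days 1–7 hold the 1st Tuesday, 8–14 the 2nd, 15–21 the 3rd, 22–28 the 4th, 29–31 the 5th.
9 is in the range for the 2nd.

2nd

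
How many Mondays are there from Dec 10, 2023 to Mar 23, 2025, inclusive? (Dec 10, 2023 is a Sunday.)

Dec 10, 2023 is a Sunday; the first Monday on or after it is Dec 11, 2023 (1 day later).
From Dec 11, 2023 to Mar 23, 2025: 20 + 366 + 82 = 468 days (rest of 2023, 2024, to Mar 23, 2025 in 2025).
468 ÷ 7 = 66 full weeks with remainder 6, so 66 more Mondays after the first → 67.

67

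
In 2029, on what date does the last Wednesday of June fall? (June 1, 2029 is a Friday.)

2029-06-27

June 2029 begins on a Friday, so the first Wednesday is June 6 (5 days later).
June 2029 has 30 days. Adding weeks: 6, 13, 20, 27 — the last one ≤ 30 is the 27th.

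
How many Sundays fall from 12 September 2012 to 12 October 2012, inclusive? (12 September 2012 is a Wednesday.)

12 September 2012 is a Wednesday; the first Sunday on or after it is 16 September 2012 (4 days later).
From 16 September 2012 to 12 October 2012: 14 + 12 = 26 days (rest of September, October).
26 ÷ 7 = 3 full weeks with remainder 5, so 3 more Sundays after the first → 4.

4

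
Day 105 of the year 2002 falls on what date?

15 April 2002

January has 31 days (105 − 31 = 74 remain).
February has 28 days (74 − 28 = 46 remain).
March has 31 days (46 − 31 = 15 remain).
15 into April → April 15.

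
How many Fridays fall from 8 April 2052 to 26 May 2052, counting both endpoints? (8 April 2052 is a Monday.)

8 April 2052 is a Monday; the first Friday on or after it is 12 April 2052 (4 days later).
From 12 April 2052 to 26 May 2052: 18 + 26 = 44 days (rest of April, May).
44 ÷ 7 = 6 full weeks with remainder 2, so 6 more Fridays after the first → 7.

7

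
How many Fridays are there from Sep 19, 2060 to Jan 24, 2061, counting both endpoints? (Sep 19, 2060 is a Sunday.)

Sep 19, 2060 is a Sunday; the first Friday on or after it is Sep 24, 2060 (5 days later).
From Sep 24, 2060 to Jan 24, 2061: 6 + 31 + 30 + 31 + 24 = 122 days (rest of Sep, Oct, Nov, Dec, Jan).
122 ÷ 7 = 17 full weeks with remainder 3, so 17 more Fridays after the first → 18.

18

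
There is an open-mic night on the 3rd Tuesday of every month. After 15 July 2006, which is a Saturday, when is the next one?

July 2006 starts on a Saturday; its first Tuesday is the 4th, so the 3rd Tuesday is the 18th — 18 July 2006.
18 July 2006 is after 15 July 2006, so that is the next one.

18 July 2006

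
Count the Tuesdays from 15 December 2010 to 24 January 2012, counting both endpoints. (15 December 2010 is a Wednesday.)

58

15 December 2010 is a Wednesday; the first Tuesday on or after it is 21 December 2010 (6 days later).
From 21 December 2010 to 24 January 2012: 10 + 365 + 24 = 399 days (rest of 2010, 2011, to 24 January 2012 in 2012).
399 ÷ 7 = 57 full weeks with remainder 0, so 57 more Tuesdays after the first → 58.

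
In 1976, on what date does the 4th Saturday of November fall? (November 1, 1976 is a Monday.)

November 1976 begins on a Monday, so the first Saturday is November 6 (5 days later).
The 4th Saturday is 3 weeks later: 6 + 21 = 27.

November 27, 1976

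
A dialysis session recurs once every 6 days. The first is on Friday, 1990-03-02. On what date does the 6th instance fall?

1990-04-01

The 6th occurrence is 5 intervals after the first: 5 × 6 = 30 days after 1990-03-02.
March has 31 days — 29 days to the end of March leaves 1.
1 day into April → 1990-04-01.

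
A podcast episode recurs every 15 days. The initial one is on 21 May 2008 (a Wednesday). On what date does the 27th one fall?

The 27th occurrence is 26 intervals after the first: 26 × 15 = 390 days after 21 May 2008.
May has 31 days — 10 days to the end of May leaves 380.
June has 30 days (350 left).
July has 31 days (319 left).
August has 31 days (288 left).
September has 30 days (258 left).
October has 31 days (227 left).
November has 30 days (197 left).
December has 31 days (166 left).
January has 31 days (135 left).
February has 28 days (107 left).
March has 31 days (76 left).
April has 30 days (46 left).
May has 31 days (15 left).
15 days into June → 15 June 2009.

15 June 2009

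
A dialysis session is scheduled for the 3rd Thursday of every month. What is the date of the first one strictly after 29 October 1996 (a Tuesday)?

21 November 1996

October 1996 starts on a Tuesday; its first Thursday is the 3rd, so the 3rd Thursday is the 17th — 17 October 1996.
That is not after 29 October 1996, so look at November 1996.
November 1996 starts on a Friday; its first Thursday is the 7th, so the 3rd Thursday is the 21st — 21 November 1996.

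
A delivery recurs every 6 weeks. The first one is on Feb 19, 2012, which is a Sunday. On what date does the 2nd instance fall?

The 2nd occurrence is 1 interval after the first: 1 × 42 = 42 days after Feb 19, 2012.
Feb has 29 days — 10 days to the end of Feb leaves 32.
Mar has 31 days (1 left).
1 day into Apr → Apr 1, 2012.

Apr 1, 2012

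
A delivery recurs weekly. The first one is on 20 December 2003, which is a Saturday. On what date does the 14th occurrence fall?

The 14th occurrence is 13 intervals after the first: 13 × 7 = 91 days after 20 December 2003.
December has 31 days — 11 days to the end of December leaves 80.
January has 31 days (49 left).
February has 29 days (20 left).
20 days into March → 20 March 2004.

20 March 2004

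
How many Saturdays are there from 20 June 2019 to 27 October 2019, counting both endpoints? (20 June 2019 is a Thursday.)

19

20 June 2019 is a Thursday; the first Saturday on or after it is 22 June 2019 (2 days later).
From 22 June 2019 to 27 October 2019: 8 + 31 + 31 + 30 + 27 = 127 days (rest of June, July, August, September, October).
127 ÷ 7 = 18 full weeks with remainder 1, so 18 more Saturdays after the first → 19.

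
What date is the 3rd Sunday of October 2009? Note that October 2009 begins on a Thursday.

2009-10-18

October 2009 begins on a Thursday, so the first Sunday is October 4 (3 days later).
The 3rd Sunday is 2 weeks later: 4 + 14 = 18.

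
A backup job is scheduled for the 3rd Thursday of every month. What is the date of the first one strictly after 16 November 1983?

17 November 1983

November 1983 starts on a Tuesday; its first Thursday is the 3rd, so the 3rd Thursday is the 17th — 17 November 1983.
17 November 1983 is after 16 November 1983, so that is the next one.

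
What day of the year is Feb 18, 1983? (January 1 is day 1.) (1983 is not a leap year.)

Days in months before Feb: 31 = 31.
Plus 18 days into Feb → day 49.

49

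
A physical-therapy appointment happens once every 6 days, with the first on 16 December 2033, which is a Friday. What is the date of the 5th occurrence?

The 5th occurrence is 4 intervals after the first: 4 × 6 = 24 days after 16 December 2033.
December has 31 days — 15 days to the end of December leaves 9.
9 days into January → 9 January 2034.

9 January 2034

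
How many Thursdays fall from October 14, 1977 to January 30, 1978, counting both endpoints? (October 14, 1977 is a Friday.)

October 14, 1977 is a Friday; the first Thursday on or after it is October 20, 1977 (6 days later).
From October 20, 1977 to January 30, 1978: 11 + 30 + 31 + 30 = 102 days (rest of October, November, December, January).
102 ÷ 7 = 14 full weeks with remainder 4, so 14 more Thursdays after the first → 15.

15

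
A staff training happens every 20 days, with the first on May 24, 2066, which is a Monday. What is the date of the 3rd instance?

The 3rd occurrence is 2 intervals after the first: 2 × 20 = 40 days after May 24, 2066.
May has 31 days — 7 days to the end of May leaves 33.
Jun has 30 days (3 left).
3 days into Jul → Jul 3, 2066.

Jul 3, 2066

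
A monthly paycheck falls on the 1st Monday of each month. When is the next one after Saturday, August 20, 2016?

August 2016 starts on a Monday, so its 1st Monday is August 1, 2016.
That is not after August 20, 2016, so look at September 2016.
September 2016 starts on a Thursday, so its 1st Monday is September 5, 2016 (4 days in).

September 5, 2016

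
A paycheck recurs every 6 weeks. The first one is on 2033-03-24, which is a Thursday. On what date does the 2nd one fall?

The 2nd occurrence is 1 interval after the first: 1 × 42 = 42 days after 2033-03-24.
March has 31 days — 7 days to the end of March leaves 35.
April has 30 days (5 left).
5 days into May → 2033-05-05.

2033-05-05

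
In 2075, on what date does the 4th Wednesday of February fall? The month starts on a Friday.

2075-02-27

February 2075 begins on a Friday, so the first Wednesday is February 6 (5 days later).
The 4th Wednesday is 3 weeks later: 6 + 21 = 27.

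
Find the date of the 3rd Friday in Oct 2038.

Oct 15, 2038

Oct 2038 begins on a Friday, so the first Friday is Oct 1.
The 3rd Friday is 2 weeks later: 1 + 14 = 15.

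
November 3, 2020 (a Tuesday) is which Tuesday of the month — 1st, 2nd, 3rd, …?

1st

Day 3 falls in week ⌈3/7⌉ of the month.
Days 1–7 hold the 1st Tuesday, 8–14 the 2nd, 15–21 the 3rd, 22–28 the 4th, 29–31 the 5th.
3 is in the range for the 1st.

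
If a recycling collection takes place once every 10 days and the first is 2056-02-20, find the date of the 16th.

The 16th occurrence is 15 intervals after the first: 15 × 10 = 150 days after 2056-02-20.
February has 29 days — 9 days to the end of February leaves 141.
March has 31 days (110 left).
April has 30 days (80 left).
May has 31 days (49 left).
June has 30 days (19 left).
19 days into July → 2056-07-19.

2056-07-19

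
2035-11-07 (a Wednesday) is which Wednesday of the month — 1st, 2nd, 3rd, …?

Day 7 falls in week ⌈7/7⌉ of the month.
Days 1–7 hold the 1st Wednesday, 8–14 the 2nd, 15–21 the 3rd, 22–28 the 4th, 29–31 the 5th.
7 is in the range for the 1st.

1st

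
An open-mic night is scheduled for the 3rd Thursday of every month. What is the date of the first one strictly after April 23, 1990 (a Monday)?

May 17, 1990

April 1990 starts on a Sunday; its first Thursday is the 5th, so the 3rd Thursday is the 19th — April 19, 1990.
That is not after April 23, 1990, so look at May 1990.
May 1990 starts on a Tuesday; its first Thursday is the 3rd, so the 3rd Thursday is the 17th — May 17, 1990.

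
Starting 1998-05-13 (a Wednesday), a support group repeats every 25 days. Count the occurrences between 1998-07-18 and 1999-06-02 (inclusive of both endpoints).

13

Occurrences land 25·i days after 1998-05-13 for i = 0, 1, 2, …
1998-07-18 is 66 days after the start; 66 ÷ 25 = 2 remainder 16; since the remainder is 16, round up to i = 3. First occurrence in the window: #4 on 1998-07-27 (3×25 = 75 days in).
1999-06-02 is 385 days after the start; 385 ÷ 25 = 15 remainder 10. Last occurrence in the window: #16 on 1999-05-23.
Occurrences #4 through #16: 13 in total.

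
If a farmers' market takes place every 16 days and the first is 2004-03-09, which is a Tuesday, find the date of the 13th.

2004-09-17

The 13th occurrence is 12 intervals after the first: 12 × 16 = 192 days after 2004-03-09.
March has 31 days — 22 days to the end of March leaves 170.
April has 30 days (140 left).
May has 31 days (109 left).
June has 30 days (79 left).
July has 31 days (48 left).
August has 31 days (17 left).
17 days into September → 2004-09-17.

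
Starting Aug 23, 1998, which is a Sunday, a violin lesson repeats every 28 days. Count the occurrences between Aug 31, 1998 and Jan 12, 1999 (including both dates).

5

Occurrences land 28·i days after Aug 23, 1998 for i = 0, 1, 2, …
Aug 31, 1998 is 8 days after the start; 8 ÷ 28 = 0 remainder 8; since the remainder is 8, round up to i = 1. First occurrence in the window: #2 on Sep 20, 1998 (1×28 = 28 days in).
Jan 12, 1999 is 142 days after the start; 142 ÷ 28 = 5 remainder 2. Last occurrence in the window: #6 on Jan 10, 1999.
Occurrences #2 through #6: 5 in total.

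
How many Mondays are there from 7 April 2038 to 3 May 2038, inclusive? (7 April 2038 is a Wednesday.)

7 April 2038 is a Wednesday; the first Monday on or after it is 12 April 2038 (5 days later).
From 12 April 2038 to 3 May 2038: 18 + 3 = 21 days (rest of April, May).
21 ÷ 7 = 3 full weeks with remainder 0, so 3 more Mondays after the first → 4.

4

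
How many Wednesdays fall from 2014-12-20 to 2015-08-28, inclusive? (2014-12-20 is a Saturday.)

36

2014-12-20 is a Saturday; the first Wednesday on or after it is 2014-12-24 (4 days later).
From 2014-12-24 to 2015-08-28: 7 + 31 + 28 + 31 + 30 + 31 + 30 + 31 + 28 = 247 days (rest of December, January, February, March, April, May, June, July, August).
247 ÷ 7 = 35 full weeks with remainder 2, so 35 more Wednesdays after the first → 36.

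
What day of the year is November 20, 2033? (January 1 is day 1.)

Days in months before November: 31 + 28 + 31 + 30 + 31 + 30 + 31 + 31 + 30 + 31 = 304.
Plus 20 days into November → day 324.

324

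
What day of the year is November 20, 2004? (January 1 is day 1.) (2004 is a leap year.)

325

Days in months before November: 31 + 29 + 31 + 30 + 31 + 30 + 31 + 31 + 30 + 31 = 305.
Plus 20 days into November → day 325.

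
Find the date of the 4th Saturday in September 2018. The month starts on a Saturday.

September 22, 2018

September 2018 begins on a Saturday, so the first Saturday is September 1.
The 4th Saturday is 3 weeks later: 1 + 21 = 22.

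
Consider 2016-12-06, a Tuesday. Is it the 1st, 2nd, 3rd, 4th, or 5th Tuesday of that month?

Day 6 falls in week ⌈6/7⌉ of the month.
Days 1–7 hold the 1st Tuesday, 8–14 the 2nd, 15–21 the 3rd, 22–28 the 4th, 29–31 the 5th.
6 is in the range for the 1st.

1st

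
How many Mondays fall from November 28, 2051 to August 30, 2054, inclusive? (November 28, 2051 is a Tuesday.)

November 28, 2051 is a Tuesday; the first Monday on or after it is December 4, 2051 (6 days later).
From December 4, 2051 to August 30, 2054: 27 + 366 + 365 + 242 = 1000 days (rest of 2051, 2052, 2053, to August 30, 2054 in 2054).
1000 ÷ 7 = 142 full weeks with remainder 6, so 142 more Mondays after the first → 143.

143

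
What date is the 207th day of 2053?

January has 31 days (207 − 31 = 176 remain).
February has 28 days (176 − 28 = 148 remain).
March has 31 days (148 − 31 = 117 remain).
April has 30 days (117 − 30 = 87 remain).
May has 31 days (87 − 31 = 56 remain).
June has 30 days (56 − 30 = 26 remain).
26 into July → July 26.

2053-07-26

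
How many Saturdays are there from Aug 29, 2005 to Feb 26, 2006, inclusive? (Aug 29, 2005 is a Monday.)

26

Aug 29, 2005 is a Monday; the first Saturday on or after it is Sep 3, 2005 (5 days later).
From Sep 3, 2005 to Feb 26, 2006: 27 + 31 + 30 + 31 + 31 + 26 = 176 days (rest of Sep, Oct, Nov, Dec, Jan, Feb).
176 ÷ 7 = 25 full weeks with remainder 1, so 25 more Saturdays after the first → 26.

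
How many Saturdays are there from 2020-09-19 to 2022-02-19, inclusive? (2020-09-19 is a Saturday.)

75

2020-09-19 is a Saturday; the first Saturday on or after it is 2020-09-19.
From 2020-09-19 to 2022-02-19: 103 + 365 + 50 = 518 days (rest of 2020, 2021, to 2022-02-19 in 2022).
518 ÷ 7 = 74 full weeks with remainder 0, so 74 more Saturdays after the first → 75.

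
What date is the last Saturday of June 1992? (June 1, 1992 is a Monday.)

1992-06-27

June 1992 begins on a Monday, so the first Saturday is June 6 (5 days later).
June 1992 has 30 days. Adding weeks: 6, 13, 20, 27 — the last one ≤ 30 is the 27th.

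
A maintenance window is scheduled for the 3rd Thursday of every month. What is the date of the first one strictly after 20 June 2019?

June 2019 starts on a Saturday; its first Thursday is the 6th, so the 3rd Thursday is the 20th — 20 June 2019.
That is not after 20 June 2019, so look at July 2019.
July 2019 starts on a Monday; its first Thursday is the 4th, so the 3rd Thursday is the 18th — 18 July 2019.

18 July 2019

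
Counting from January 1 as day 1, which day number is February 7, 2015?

Days in months before February: 31 = 31.
Plus 7 days into February → day 38.

38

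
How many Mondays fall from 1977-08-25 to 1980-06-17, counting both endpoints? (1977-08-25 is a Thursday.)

147

1977-08-25 is a Thursday; the first Monday on or after it is 1977-08-29 (4 days later).
From 1977-08-29 to 1980-06-17: 124 + 365 + 365 + 169 = 1023 days (rest of 1977, 1978, 1979, to 1980-06-17 in 1980).
1023 ÷ 7 = 146 full weeks with remainder 1, so 146 more Mondays after the first → 147.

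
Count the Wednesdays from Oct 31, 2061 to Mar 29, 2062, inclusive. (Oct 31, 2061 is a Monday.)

Oct 31, 2061 is a Monday; the first Wednesday on or after it is Nov 2, 2061 (2 days later).
From Nov 2, 2061 to Mar 29, 2062: 28 + 31 + 31 + 28 + 29 = 147 days (rest of Nov, Dec, Jan, Feb, Mar).
147 ÷ 7 = 21 full weeks with remainder 0, so 21 more Wednesdays after the first → 22.

22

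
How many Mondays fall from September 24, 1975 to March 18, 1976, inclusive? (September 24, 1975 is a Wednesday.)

September 24, 1975 is a Wednesday; the first Monday on or after it is September 29, 1975 (5 days later).
From September 29, 1975 to March 18, 1976: 1 + 31 + 30 + 31 + 31 + 29 + 18 = 171 days (rest of September, October, November, December, January, February, March).
171 ÷ 7 = 24 full weeks with remainder 3, so 24 more Mondays after the first → 25.

25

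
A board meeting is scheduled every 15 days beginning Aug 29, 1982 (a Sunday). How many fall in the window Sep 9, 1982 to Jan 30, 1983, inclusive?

Occurrences land 15·i days after Aug 29, 1982 for i = 0, 1, 2, …
Sep 9, 1982 is 11 days after the start; 11 ÷ 15 = 0 remainder 11; since the remainder is 11, round up to i = 1. First occurrence in the window: #2 on Sep 13, 1982 (1×15 = 15 days in).
Jan 30, 1983 is 154 days after the start; 154 ÷ 15 = 10 remainder 4. Last occurrence in the window: #11 on Jan 26, 1983.
Occurrences #2 through #11: 10 in total.

10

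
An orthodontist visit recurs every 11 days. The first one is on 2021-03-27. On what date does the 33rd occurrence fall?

The 33rd occurrence is 32 intervals after the first: 32 × 11 = 352 days after 2021-03-27.
March has 31 days — 4 days to the end of March leaves 348.
April has 30 days (318 left).
May has 31 days (287 left).
June has 30 days (257 left).
July has 31 days (226 left).
August has 31 days (195 left).
September has 30 days (165 left).
October has 31 days (134 left).
November has 30 days (104 left).
December has 31 days (73 left).
January has 31 days (42 left).
February has 28 days (14 left).
14 days into March → 2022-03-14.

2022-03-14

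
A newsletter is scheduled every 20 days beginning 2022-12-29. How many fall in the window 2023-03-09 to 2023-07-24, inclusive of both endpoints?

Occurrences land 20·i days after 2022-12-29 for i = 0, 1, 2, …
2023-03-09 is 70 days after the start; 70 ÷ 20 = 3 remainder 10; since the remainder is 10, round up to i = 4. First occurrence in the window: #5 on 2023-03-19 (4×20 = 80 days in).
2023-07-24 is 207 days after the start; 207 ÷ 20 = 10 remainder 7. Last occurrence in the window: #11 on 2023-07-17.
Occurrences #5 through #11: 7 in total.

7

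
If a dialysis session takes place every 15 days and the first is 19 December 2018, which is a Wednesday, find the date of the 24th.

29 November 2019

The 24th occurrence is 23 intervals after the first: 23 × 15 = 345 days after 19 December 2018.
December has 31 days — 12 days to the end of December leaves 333.
January has 31 days (302 left).
February has 28 days (274 left).
March has 31 days (243 left).
April has 30 days (213 left).
May has 31 days (182 left).
June has 30 days (152 left).
July has 31 days (121 left).
August has 31 days (90 left).
September has 30 days (60 left).
October has 31 days (29 left).
29 days into November → 29 November 2019.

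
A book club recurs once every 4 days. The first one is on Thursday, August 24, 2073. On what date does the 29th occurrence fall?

The 29th occurrence is 28 intervals after the first: 28 × 4 = 112 days after August 24, 2073.
August has 31 days — 7 days to the end of August leaves 105.
September has 30 days (75 left).
October has 31 days (44 left).
November has 30 days (14 left).
14 days into December → December 14, 2073.

December 14, 2073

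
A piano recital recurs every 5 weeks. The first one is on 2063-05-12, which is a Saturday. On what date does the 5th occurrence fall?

The 5th occurrence is 4 intervals after the first: 4 × 35 = 140 days after 2063-05-12.
May has 31 days — 19 days to the end of May leaves 121.
June has 30 days (91 left).
July has 31 days (60 left).
August has 31 days (29 left).
29 days into September → 2063-09-29.

2063-09-29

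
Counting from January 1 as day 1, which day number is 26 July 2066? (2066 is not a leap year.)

207

Days in months before July: 31 + 28 + 31 + 30 + 31 + 30 = 181.
Plus 26 days into July → day 207.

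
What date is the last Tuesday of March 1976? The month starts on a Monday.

March 1976 begins on a Monday, so the first Tuesday is March 2 (1 day later).
March 1976 has 31 days. Adding weeks: 2, 9, 16, 23, 30 — the last one ≤ 31 is the 30th.

1976-03-30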